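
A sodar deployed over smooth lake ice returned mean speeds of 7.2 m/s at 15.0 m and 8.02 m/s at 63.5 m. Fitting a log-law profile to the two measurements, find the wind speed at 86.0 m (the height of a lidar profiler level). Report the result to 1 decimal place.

Log law: V ∝ ln(z/z₀). From the pair, with r = V₁/V₂ = 0.89776,
ln z₀ = (ln z₁ − r·ln z₂)/(1 − r) = (2.7081 − 0.89776×4.1510)/0.10224 = -9.9621 → z₀ = 0.00004715 m
V₃ = V₁ · ln(z₃/z₀)/ln(z₁/z₀) = 7.2 × 14.4165/12.6702 = 8.1924 m/s

8.2 m/s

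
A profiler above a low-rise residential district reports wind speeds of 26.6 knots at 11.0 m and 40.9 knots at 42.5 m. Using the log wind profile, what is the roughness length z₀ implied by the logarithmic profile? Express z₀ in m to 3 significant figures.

Log law: V(z) ∝ ln(z/z₀). With r = V₁/V₂ = 26.6/40.9 = 0.65037,
r · ln(z₂/z₀) = ln(z₁/z₀) ⇒ ln z₀ = (ln z₁ − r·ln z₂)/(1 − r)
ln z₀ = (2.39790 − 0.65037×3.74950) / 0.34963 = -0.1163
z₀ = exp(-0.1163) = 0.8902 m

z₀ ≈ 0.890 m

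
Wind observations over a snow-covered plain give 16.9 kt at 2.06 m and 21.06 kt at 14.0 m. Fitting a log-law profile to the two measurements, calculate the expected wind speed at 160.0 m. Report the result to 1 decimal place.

26.3 kt

Log law: V ∝ ln(z/z₀). From the pair, with r = V₁/V₂ = 0.80247,
ln z₀ = (ln z₁ − r·ln z₂)/(1 − r) = (0.7227 − 0.80247×2.6391)/0.19753 = -7.0625 → z₀ = 0.0008567 m
V₃ = V₁ · ln(z₃/z₀)/ln(z₁/z₀) = 16.9 × 12.1376/7.7852 = 26.3483 kt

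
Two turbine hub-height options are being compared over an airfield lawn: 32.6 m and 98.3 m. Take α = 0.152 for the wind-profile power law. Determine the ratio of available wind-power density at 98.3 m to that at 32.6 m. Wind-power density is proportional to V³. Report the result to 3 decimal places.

Speed ratio: V_B/V_A = (z_B/z_A)^α = (98.3/32.6)^0.152 = (3.0153)^0.152 = 1.18266
Power-density ratio: P_B/P_A = (V_B/V_A)³ = (1.18266)³ = 1.65416

1.654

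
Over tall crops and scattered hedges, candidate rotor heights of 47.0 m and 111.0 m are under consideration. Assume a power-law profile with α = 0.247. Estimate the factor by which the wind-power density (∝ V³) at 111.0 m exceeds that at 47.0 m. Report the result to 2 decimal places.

1.89

Speed ratio: V_B/V_A = (z_B/z_A)^α = (111.0/47.0)^0.247 = (2.3617)^0.247 = 1.23648
Power-density ratio: P_B/P_A = (V_B/V_A)³ = (1.23648)³ = 1.89043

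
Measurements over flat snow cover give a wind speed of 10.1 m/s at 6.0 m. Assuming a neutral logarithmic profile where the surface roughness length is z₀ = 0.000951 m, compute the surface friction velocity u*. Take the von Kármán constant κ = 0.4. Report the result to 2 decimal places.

Log law: V(z) = (u*/κ) · ln(z/z₀) ⇒ u* = κ · V / ln(z/z₀)
u* = 0.4 × 10.1 / ln(6.0/0.000951) = 0.4 × 10.1 / 8.7498
   = 4.0400 / 8.7498 = 0.4617 m/s

u* ≈ 0.46 m/s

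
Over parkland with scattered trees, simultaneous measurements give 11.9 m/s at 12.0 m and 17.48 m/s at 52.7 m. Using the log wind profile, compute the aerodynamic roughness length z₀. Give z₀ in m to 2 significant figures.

z₀ ≈ 0.51 m

Log law: V(z) ∝ ln(z/z₀). With r = V₁/V₂ = 11.9/17.48 = 0.68078,
r · ln(z₂/z₀) = ln(z₁/z₀) ⇒ ln z₀ = (ln z₁ − r·ln z₂)/(1 − r)
ln z₀ = (2.48491 − 0.68078×3.96462) / 0.31922 = -0.6707
z₀ = exp(-0.6707) = 0.5113 m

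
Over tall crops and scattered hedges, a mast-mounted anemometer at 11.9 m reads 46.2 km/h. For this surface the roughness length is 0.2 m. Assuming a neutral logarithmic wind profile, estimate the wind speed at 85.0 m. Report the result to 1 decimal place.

Log law: V(z) ∝ ln(z/z₀), so V₂/V₁ = ln(z₂/z₀) / ln(z₁/z₀).
ln(85.0/0.2) = 6.0521, ln(11.9/0.2) = 4.0860
V₂ = 46.2 × 6.0521/4.0860 = 46.2 × 1.4812 = 68.4308 km/h

68.4 km/h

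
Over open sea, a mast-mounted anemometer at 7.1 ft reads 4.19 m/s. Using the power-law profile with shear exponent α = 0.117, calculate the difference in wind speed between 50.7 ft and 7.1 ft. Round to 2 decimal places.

Power law: V₂ = V₁ · (z₂/z₁)^α = 4.19 × (7.1408)^0.117 = 5.2735 m/s
ΔV = 5.2735 − 4.19 = 1.0835 m/s

1.08 m/s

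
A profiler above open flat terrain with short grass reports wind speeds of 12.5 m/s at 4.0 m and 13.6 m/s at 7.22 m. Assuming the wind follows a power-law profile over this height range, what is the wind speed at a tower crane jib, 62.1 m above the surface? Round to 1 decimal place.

18.5 m/s

First find α: α = ln(V₂/V₁)/ln(z₂/z₁) = ln(13.6/12.5)/ln(7.22/4.0) = 0.08434/0.59056 = 0.1428
Extrapolate from 7.22 m to 62.1 m: V₃ = 13.6 × (62.1/7.22)^0.1428 = 13.6 × 1.3598 = 18.4930 m/s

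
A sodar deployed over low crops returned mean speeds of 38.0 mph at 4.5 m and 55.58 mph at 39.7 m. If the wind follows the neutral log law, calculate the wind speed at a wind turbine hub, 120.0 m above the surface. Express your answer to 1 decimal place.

Log law: V ∝ ln(z/z₀). From the pair, with r = V₁/V₂ = 0.68370,
ln z₀ = (ln z₁ − r·ln z₂)/(1 − r) = (1.5041 − 0.68370×3.6814)/0.31630 = -3.2022 → z₀ = 0.04067 m
V₃ = V₁ · ln(z₃/z₀)/ln(z₁/z₀) = 38.0 × 7.9897/4.7063 = 64.5113 mph

64.5 mph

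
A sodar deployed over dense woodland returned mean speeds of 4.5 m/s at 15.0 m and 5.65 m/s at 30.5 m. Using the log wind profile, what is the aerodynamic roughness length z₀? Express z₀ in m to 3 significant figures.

Log law: V(z) ∝ ln(z/z₀). With r = V₁/V₂ = 4.5/5.65 = 0.79646,
r · ln(z₂/z₀) = ln(z₁/z₀) ⇒ ln z₀ = (ln z₁ − r·ln z₂)/(1 − r)
ln z₀ = (2.70805 − 0.79646×3.41773) / 0.20354 = -0.0689
z₀ = exp(-0.0689) = 0.9334 m

z₀ ≈ 0.933 m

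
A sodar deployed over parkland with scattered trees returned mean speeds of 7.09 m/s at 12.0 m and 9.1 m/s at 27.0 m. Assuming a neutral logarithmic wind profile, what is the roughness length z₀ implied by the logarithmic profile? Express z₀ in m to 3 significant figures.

Log law: V(z) ∝ ln(z/z₀). With r = V₁/V₂ = 7.09/9.1 = 0.77912,
r · ln(z₂/z₀) = ln(z₁/z₀) ⇒ ln z₀ = (ln z₁ − r·ln z₂)/(1 − r)
ln z₀ = (2.48491 − 0.77912×3.29584) / 0.22088 = -0.3755
z₀ = exp(-0.3755) = 0.6869 m

z₀ ≈ 0.687 m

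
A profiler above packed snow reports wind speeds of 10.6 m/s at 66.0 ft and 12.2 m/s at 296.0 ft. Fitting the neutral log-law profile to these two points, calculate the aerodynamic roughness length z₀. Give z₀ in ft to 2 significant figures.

Log law: V(z) ∝ ln(z/z₀). With r = V₁/V₂ = 10.6/12.2 = 0.86885,
r · ln(z₂/z₀) = ln(z₁/z₀) ⇒ ln z₀ = (ln z₁ − r·ln z₂)/(1 − r)
ln z₀ = (4.18965 − 0.86885×5.69036) / 0.13115 = -5.7525
z₀ = exp(-5.7525) = 0.003175 ft

z₀ ≈ 0.0032 ft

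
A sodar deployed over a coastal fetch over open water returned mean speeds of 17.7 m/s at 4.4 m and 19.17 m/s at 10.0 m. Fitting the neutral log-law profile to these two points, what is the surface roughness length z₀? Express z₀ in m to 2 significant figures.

Log law: V(z) ∝ ln(z/z₀). With r = V₁/V₂ = 17.7/19.17 = 0.92332,
r · ln(z₂/z₀) = ln(z₁/z₀) ⇒ ln z₀ = (ln z₁ − r·ln z₂)/(1 − r)
ln z₀ = (1.48160 − 0.92332×2.30259) / 0.07668 = -8.4037
z₀ = exp(-8.4037) = 0.0002240 m

z₀ ≈ 0.00022 m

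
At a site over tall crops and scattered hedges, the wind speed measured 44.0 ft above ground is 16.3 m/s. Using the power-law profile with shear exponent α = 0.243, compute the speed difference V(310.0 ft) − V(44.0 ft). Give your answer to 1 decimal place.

9.9 m/s

Power law: V₂ = V₁ · (z₂/z₁)^α = 16.3 × (7.0455)^0.243 = 26.1957 m/s
ΔV = 26.1957 − 16.3 = 9.8957 m/s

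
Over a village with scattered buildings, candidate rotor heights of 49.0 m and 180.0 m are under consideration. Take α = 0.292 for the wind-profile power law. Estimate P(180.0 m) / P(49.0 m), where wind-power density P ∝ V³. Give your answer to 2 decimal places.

Speed ratio: V_B/V_A = (z_B/z_A)^α = (180.0/49.0)^0.292 = (3.6735)^0.292 = 1.46218
Power-density ratio: P_B/P_A = (V_B/V_A)³ = (1.46218)³ = 3.12613

3.13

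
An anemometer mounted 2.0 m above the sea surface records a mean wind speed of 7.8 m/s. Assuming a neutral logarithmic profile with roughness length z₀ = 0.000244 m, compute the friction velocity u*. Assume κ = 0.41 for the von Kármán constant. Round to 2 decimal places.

Log law: V(z) = (u*/κ) · ln(z/z₀) ⇒ u* = κ · V / ln(z/z₀)
u* = 0.41 × 7.8 / ln(2.0/0.000244) = 0.41 × 7.8 / 9.0115
   = 3.1980 / 9.0115 = 0.3549 m/s

u* ≈ 0.35 m/s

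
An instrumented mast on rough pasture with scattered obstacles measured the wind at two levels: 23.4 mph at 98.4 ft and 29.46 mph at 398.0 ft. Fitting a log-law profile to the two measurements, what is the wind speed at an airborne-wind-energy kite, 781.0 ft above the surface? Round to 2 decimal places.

Log law: V ∝ ln(z/z₀). From the pair, with r = V₁/V₂ = 0.79430,
ln z₀ = (ln z₁ − r·ln z₂)/(1 − r) = (4.5890 − 0.79430×5.9865)/0.20570 = -0.8069 → z₀ = 0.4462 ft
V₃ = V₁ · ln(z₃/z₀)/ln(z₁/z₀) = 23.4 × 7.4675/5.3959 = 32.3834 mph

32.38 mph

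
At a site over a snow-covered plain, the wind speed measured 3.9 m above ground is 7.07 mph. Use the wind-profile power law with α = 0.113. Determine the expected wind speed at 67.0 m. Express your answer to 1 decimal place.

Power-law profile: V₂ = V₁ · (z₂/z₁)^α
V₂ = 7.07 × (67.0/3.9)^0.113 = 7.07 × (17.1795)^0.113
    = 7.07 × 1.3790 = 9.7493 mph

9.7 mph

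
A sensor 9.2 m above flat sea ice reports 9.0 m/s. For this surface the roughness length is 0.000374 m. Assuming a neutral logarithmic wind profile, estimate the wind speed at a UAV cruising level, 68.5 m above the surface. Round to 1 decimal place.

10.8 m/s

Log law: V(z) ∝ ln(z/z₀), so V₂/V₁ = ln(z₂/z₀) / ln(z₁/z₀).
ln(68.5/0.000374) = 12.1181, ln(9.2/0.000374) = 10.1105
V₂ = 9.0 × 12.1181/10.1105 = 9.0 × 1.1986 = 10.7871 m/s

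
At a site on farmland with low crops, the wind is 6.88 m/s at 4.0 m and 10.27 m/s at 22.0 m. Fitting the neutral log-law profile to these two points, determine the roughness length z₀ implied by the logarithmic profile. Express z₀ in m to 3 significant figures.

Log law: V(z) ∝ ln(z/z₀). With r = V₁/V₂ = 6.88/10.27 = 0.66991,
r · ln(z₂/z₀) = ln(z₁/z₀) ⇒ ln z₀ = (ln z₁ − r·ln z₂)/(1 − r)
ln z₀ = (1.38629 − 0.66991×3.09104) / 0.33009 = -2.0735
z₀ = exp(-2.0735) = 0.1257 m

z₀ ≈ 0.126 m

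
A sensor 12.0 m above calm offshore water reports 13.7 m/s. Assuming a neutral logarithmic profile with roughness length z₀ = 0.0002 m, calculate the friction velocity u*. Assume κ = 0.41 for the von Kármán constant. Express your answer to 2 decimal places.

Log law: V(z) = (u*/κ) · ln(z/z₀) ⇒ u* = κ · V / ln(z/z₀)
u* = 0.41 × 13.7 / ln(12.0/0.0002) = 0.41 × 13.7 / 11.0021
   = 5.6170 / 11.0021 = 0.5105 m/s

u* ≈ 0.51 m/s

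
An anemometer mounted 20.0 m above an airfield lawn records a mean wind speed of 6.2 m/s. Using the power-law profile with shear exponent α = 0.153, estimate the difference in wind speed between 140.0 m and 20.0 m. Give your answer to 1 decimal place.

Power law: V₂ = V₁ · (z₂/z₁)^α = 6.2 × (7.0000)^0.153 = 8.3501 m/s
ΔV = 8.3501 − 6.2 = 2.1501 m/s

2.2 m/s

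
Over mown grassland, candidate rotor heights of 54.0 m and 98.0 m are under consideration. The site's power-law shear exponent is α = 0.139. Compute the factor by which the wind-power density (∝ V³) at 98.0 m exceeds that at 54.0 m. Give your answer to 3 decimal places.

Speed ratio: V_B/V_A = (z_B/z_A)^α = (98.0/54.0)^0.139 = (1.8148)^0.139 = 1.08637
Power-density ratio: P_B/P_A = (V_B/V_A)³ = (1.08637)³ = 1.28213

1.282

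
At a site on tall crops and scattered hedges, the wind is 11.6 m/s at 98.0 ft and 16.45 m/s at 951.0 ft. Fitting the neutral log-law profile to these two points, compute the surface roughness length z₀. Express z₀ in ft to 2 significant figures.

Log law: V(z) ∝ ln(z/z₀). With r = V₁/V₂ = 11.6/16.45 = 0.70517,
r · ln(z₂/z₀) = ln(z₁/z₀) ⇒ ln z₀ = (ln z₁ − r·ln z₂)/(1 − r)
ln z₀ = (4.58497 − 0.70517×6.85751) / 0.29483 = -0.8504
z₀ = exp(-0.8504) = 0.4272 ft

z₀ ≈ 0.43 ft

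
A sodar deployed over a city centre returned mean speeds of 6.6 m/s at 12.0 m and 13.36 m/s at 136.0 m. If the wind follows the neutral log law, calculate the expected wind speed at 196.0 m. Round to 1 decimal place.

14.4 m/s

Log law: V ∝ ln(z/z₀). From the pair, with r = V₁/V₂ = 0.49401,
ln z₀ = (ln z₁ − r·ln z₂)/(1 − r) = (2.4849 − 0.49401×4.9127)/0.50599 = 0.1146 → z₀ = 1.121 m
V₃ = V₁ · ln(z₃/z₀)/ln(z₁/z₀) = 6.6 × 5.1635/2.3703 = 14.3776 m/s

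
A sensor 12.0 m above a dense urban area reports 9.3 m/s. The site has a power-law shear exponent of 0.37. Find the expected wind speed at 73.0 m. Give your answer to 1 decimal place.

18.1 m/s

Power-law profile: V₂ = V₁ · (z₂/z₁)^α
V₂ = 9.3 × (73.0/12.0)^0.37 = 9.3 × (6.0833)^0.37
    = 9.3 × 1.9504 = 18.1391 m/s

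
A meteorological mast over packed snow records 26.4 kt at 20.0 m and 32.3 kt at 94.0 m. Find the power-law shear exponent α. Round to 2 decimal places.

Power law: V₂/V₁ = (z₂/z₁)^α ⇒ α = ln(V₂/V₁) / ln(z₂/z₁)
α = ln(32.3/26.4) / ln(94.0/20.0) = ln(1.2235) / ln(4.7000)
  = 0.20170 / 1.54756 = 0.13034

α ≈ 0.13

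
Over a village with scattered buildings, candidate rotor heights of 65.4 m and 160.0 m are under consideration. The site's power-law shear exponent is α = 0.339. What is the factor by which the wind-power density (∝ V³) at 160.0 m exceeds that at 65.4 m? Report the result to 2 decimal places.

2.48

Speed ratio: V_B/V_A = (z_B/z_A)^α = (160.0/65.4)^0.339 = (2.4465)^0.339 = 1.35430
Power-density ratio: P_B/P_A = (V_B/V_A)³ = (1.35430)³ = 2.48398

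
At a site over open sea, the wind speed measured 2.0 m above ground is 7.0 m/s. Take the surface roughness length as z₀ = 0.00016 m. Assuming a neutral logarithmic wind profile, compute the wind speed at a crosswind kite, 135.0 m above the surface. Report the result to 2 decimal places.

Log law: V(z) ∝ ln(z/z₀), so V₂/V₁ = ln(z₂/z₀) / ln(z₁/z₀).
ln(135.0/0.00016) = 13.6456, ln(2.0/0.00016) = 9.4335
V₂ = 7.0 × 13.6456/9.4335 = 7.0 × 1.4465 = 10.1256 m/s

10.13 m/s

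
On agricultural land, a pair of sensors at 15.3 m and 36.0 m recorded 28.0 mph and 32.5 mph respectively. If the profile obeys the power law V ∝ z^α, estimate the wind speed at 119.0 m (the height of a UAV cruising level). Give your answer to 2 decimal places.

40.02 mph

First find α: α = ln(V₂/V₁)/ln(z₂/z₁) = ln(32.5/28.0)/ln(36.0/15.3) = 0.14904/0.85567 = 0.1742
Extrapolate from 36.0 m to 119.0 m: V₃ = 32.5 × (119.0/36.0)^0.1742 = 32.5 × 1.2315 = 40.0242 mph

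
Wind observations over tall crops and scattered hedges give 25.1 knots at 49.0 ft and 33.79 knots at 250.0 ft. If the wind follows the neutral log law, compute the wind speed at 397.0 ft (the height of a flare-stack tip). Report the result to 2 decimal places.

36.26 knots

Log law: V ∝ ln(z/z₀). From the pair, with r = V₁/V₂ = 0.74282,
ln z₀ = (ln z₁ − r·ln z₂)/(1 − r) = (3.8918 − 0.74282×5.5215)/0.25718 = -0.8152 → z₀ = 0.4426 ft
V₃ = V₁ · ln(z₃/z₀)/ln(z₁/z₀) = 25.1 × 6.7991/4.7070 = 36.2561 knots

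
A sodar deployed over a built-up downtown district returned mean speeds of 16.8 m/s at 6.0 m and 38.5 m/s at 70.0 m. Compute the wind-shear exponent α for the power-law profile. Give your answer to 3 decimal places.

Power law: V₂/V₁ = (z₂/z₁)^α ⇒ α = ln(V₂/V₁) / ln(z₂/z₁)
α = ln(38.5/16.8) / ln(70.0/6.0) = ln(2.2917) / ln(11.6667)
  = 0.82928 / 2.45674 = 0.33755

α ≈ 0.338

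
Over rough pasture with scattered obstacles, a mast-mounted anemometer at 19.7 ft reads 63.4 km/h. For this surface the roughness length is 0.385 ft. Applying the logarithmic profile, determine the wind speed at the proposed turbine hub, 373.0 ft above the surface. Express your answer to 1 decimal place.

110.8 km/h

Log law: V(z) ∝ ln(z/z₀), so V₂/V₁ = ln(z₂/z₀) / ln(z₁/z₀).
ln(373.0/0.385) = 6.8761, ln(19.7/0.385) = 3.9351
V₂ = 63.4 × 6.8761/3.9351 = 63.4 × 1.7474 = 110.7826 km/h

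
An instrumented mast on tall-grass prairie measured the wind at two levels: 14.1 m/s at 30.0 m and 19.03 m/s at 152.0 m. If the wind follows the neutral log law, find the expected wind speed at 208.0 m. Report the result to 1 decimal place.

Log law: V ∝ ln(z/z₀). From the pair, with r = V₁/V₂ = 0.74094,
ln z₀ = (ln z₁ − r·ln z₂)/(1 − r) = (3.4012 − 0.74094×5.0239)/0.25906 = -1.2397 → z₀ = 0.2895 m
V₃ = V₁ · ln(z₃/z₀)/ln(z₁/z₀) = 14.1 × 6.5773/4.6409 = 19.9829 m/s

20.0 m/s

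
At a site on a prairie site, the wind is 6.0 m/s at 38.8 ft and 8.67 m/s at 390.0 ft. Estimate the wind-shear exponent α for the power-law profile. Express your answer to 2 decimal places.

α ≈ 0.16

Power law: V₂/V₁ = (z₂/z₁)^α ⇒ α = ln(V₂/V₁) / ln(z₂/z₁)
α = ln(8.67/6.0) / ln(390.0/38.8) = ln(1.4450) / ln(10.0515)
  = 0.36811 / 2.30773 = 0.15951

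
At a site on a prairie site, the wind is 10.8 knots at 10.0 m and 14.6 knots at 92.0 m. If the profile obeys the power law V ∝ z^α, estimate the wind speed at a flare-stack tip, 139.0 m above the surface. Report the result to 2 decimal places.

15.44 knots

First find α: α = ln(V₂/V₁)/ln(z₂/z₁) = ln(14.6/10.8)/ln(92.0/10.0) = 0.30148/2.21920 = 0.1358
Extrapolate from 92.0 m to 139.0 m: V₃ = 14.6 × (139.0/92.0)^0.1358 = 14.6 × 1.0577 = 15.4419 knots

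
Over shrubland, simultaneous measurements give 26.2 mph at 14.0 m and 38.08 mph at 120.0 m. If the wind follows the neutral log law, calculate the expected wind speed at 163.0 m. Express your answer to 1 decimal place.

Log law: V ∝ ln(z/z₀). From the pair, with r = V₁/V₂ = 0.68803,
ln z₀ = (ln z₁ − r·ln z₂)/(1 − r) = (2.6391 − 0.68803×4.7875)/0.31197 = -2.0991 → z₀ = 0.1226 m
V₃ = V₁ · ln(z₃/z₀)/ln(z₁/z₀) = 26.2 × 7.1928/4.7381 = 39.7735 mph

39.8 mph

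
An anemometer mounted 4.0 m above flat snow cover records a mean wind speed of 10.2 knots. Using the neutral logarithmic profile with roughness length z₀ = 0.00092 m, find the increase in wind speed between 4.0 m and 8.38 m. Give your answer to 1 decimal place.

Log law: V₂ = V₁ · ln(z₂/z₀)/ln(z₁/z₀) = 10.2 × 9.1170/8.3774 = 11.1004 knots
ΔV = 11.1004 − 10.2 = 0.9004 knots

0.9 knots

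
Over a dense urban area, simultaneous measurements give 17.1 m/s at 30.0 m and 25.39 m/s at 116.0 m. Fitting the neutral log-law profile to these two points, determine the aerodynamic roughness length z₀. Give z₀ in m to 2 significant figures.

z₀ ≈ 1.8 m

Log law: V(z) ∝ ln(z/z₀). With r = V₁/V₂ = 17.1/25.39 = 0.67349,
r · ln(z₂/z₀) = ln(z₁/z₀) ⇒ ln z₀ = (ln z₁ − r·ln z₂)/(1 − r)
ln z₀ = (3.40120 − 0.67349×4.75359) / 0.32651 = 0.6116
z₀ = exp(0.6116) = 1.843 m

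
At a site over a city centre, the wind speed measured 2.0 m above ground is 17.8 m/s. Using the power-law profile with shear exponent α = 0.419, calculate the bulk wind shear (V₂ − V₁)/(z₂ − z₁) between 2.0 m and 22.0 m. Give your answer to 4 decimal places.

1.5407 m/s/m

Power law: V₂ = V₁ · (z₂/z₁)^α = 17.8 × (11.0000)^0.419 = 48.6142 m/s
ΔV/Δz = (48.6142 − 17.8)/(22.0 − 2.0) = 30.8142/20.0000 = 1.54071 m/s/m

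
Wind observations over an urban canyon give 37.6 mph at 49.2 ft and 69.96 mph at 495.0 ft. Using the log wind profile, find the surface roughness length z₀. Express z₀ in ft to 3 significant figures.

z₀ ≈ 3.36 ft

Log law: V(z) ∝ ln(z/z₀). With r = V₁/V₂ = 37.6/69.96 = 0.53745,
r · ln(z₂/z₀) = ln(z₁/z₀) ⇒ ln z₀ = (ln z₁ − r·ln z₂)/(1 − r)
ln z₀ = (3.89589 − 0.53745×6.20456) / 0.46255 = 1.2134
z₀ = exp(1.2134) = 3.365 ft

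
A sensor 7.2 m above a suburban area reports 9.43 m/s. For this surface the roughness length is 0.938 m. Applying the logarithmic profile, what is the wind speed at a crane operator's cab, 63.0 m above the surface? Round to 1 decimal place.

19.5 m/s

Log law: V(z) ∝ ln(z/z₀), so V₂/V₁ = ln(z₂/z₀) / ln(z₁/z₀).
ln(63.0/0.938) = 4.2071, ln(7.2/0.938) = 2.0381
V₂ = 9.43 × 4.2071/2.0381 = 9.43 × 2.0643 = 19.4660 m/s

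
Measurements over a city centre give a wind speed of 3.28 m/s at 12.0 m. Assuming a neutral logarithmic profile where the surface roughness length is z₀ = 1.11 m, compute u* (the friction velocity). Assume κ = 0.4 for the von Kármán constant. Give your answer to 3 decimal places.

u* ≈ 0.551 m/s

Log law: V(z) = (u*/κ) · ln(z/z₀) ⇒ u* = κ · V / ln(z/z₀)
u* = 0.4 × 3.28 / ln(12.0/1.11) = 0.4 × 3.28 / 2.3805
   = 1.3120 / 2.3805 = 0.5511 m/s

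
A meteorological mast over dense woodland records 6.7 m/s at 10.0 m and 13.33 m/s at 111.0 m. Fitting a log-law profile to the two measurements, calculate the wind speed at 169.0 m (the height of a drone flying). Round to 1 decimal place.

Log law: V ∝ ln(z/z₀). From the pair, with r = V₁/V₂ = 0.50263,
ln z₀ = (ln z₁ − r·ln z₂)/(1 − r) = (2.3026 − 0.50263×4.7095)/0.49737 = -0.1298 → z₀ = 0.8783 m
V₃ = V₁ · ln(z₃/z₀)/ln(z₁/z₀) = 6.7 × 5.2597/2.4324 = 14.4879 m/s

14.5 m/s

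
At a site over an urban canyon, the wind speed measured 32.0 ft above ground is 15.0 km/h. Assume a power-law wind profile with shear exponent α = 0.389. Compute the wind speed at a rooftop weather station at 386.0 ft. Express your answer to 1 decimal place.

Power-law profile: V₂ = V₁ · (z₂/z₁)^α
V₂ = 15.0 × (386.0/32.0)^0.389 = 15.0 × (12.0625)^0.389
    = 15.0 × 2.6344 = 39.5158 km/h

39.5 km/h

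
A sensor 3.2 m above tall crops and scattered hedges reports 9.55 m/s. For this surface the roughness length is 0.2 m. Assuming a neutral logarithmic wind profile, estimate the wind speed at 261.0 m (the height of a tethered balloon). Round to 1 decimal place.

Log law: V(z) ∝ ln(z/z₀), so V₂/V₁ = ln(z₂/z₀) / ln(z₁/z₀).
ln(261.0/0.2) = 7.1740, ln(3.2/0.2) = 2.7726
V₂ = 9.55 × 7.1740/2.7726 = 9.55 × 2.5875 = 24.7102 m/s

24.7 m/s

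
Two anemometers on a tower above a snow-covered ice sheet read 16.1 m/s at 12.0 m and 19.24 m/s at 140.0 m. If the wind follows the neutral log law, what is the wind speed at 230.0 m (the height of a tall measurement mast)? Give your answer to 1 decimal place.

19.9 m/s

Log law: V ∝ ln(z/z₀). From the pair, with r = V₁/V₂ = 0.83680,
ln z₀ = (ln z₁ − r·ln z₂)/(1 − r) = (2.4849 − 0.83680×4.9416)/0.16320 = -10.1117 → z₀ = 0.00004060 m
V₃ = V₁ · ln(z₃/z₀)/ln(z₁/z₀) = 16.1 × 15.5498/12.5966 = 19.8745 m/s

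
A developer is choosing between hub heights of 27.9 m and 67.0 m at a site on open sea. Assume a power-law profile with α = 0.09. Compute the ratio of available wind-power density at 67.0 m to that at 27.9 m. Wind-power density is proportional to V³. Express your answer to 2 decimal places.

1.27

Speed ratio: V_B/V_A = (z_B/z_A)^α = (67.0/27.9)^0.09 = (2.4014)^0.09 = 1.08204
Power-density ratio: P_B/P_A = (V_B/V_A)³ = (1.08204)³ = 1.26686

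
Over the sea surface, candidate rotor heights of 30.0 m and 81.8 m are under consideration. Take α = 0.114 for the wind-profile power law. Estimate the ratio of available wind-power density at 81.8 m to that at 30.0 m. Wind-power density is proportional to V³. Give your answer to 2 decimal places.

Speed ratio: V_B/V_A = (z_B/z_A)^α = (81.8/30.0)^0.114 = (2.7267)^0.114 = 1.12115
Power-density ratio: P_B/P_A = (V_B/V_A)³ = (1.12115)³ = 1.40924

1.41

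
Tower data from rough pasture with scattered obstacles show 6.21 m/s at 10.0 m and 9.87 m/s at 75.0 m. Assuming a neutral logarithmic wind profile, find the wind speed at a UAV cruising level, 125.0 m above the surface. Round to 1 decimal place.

Log law: V ∝ ln(z/z₀). From the pair, with r = V₁/V₂ = 0.62918,
ln z₀ = (ln z₁ − r·ln z₂)/(1 − r) = (2.3026 − 0.62918×4.3175)/0.37082 = -1.1161 → z₀ = 0.3275 m
V₃ = V₁ · ln(z₃/z₀)/ln(z₁/z₀) = 6.21 × 5.9445/3.4187 = 10.7979 m/s

10.8 m/s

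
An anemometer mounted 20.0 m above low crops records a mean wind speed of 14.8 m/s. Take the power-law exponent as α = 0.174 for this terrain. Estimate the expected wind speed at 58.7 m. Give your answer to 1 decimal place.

Power-law profile: V₂ = V₁ · (z₂/z₁)^α
V₂ = 14.8 × (58.7/20.0)^0.174 = 14.8 × (2.9350)^0.174
    = 14.8 × 1.2060 = 17.8495 m/s

17.8 m/s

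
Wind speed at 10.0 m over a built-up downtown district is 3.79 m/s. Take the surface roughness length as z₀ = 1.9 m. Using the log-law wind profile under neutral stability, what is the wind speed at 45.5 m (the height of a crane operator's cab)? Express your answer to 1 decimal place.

Log law: V(z) ∝ ln(z/z₀), so V₂/V₁ = ln(z₂/z₀) / ln(z₁/z₀).
ln(45.5/1.9) = 3.1759, ln(10.0/1.9) = 1.6607
V₂ = 3.79 × 3.1759/1.6607 = 3.79 × 1.9123 = 7.2477 m/s

7.2 m/s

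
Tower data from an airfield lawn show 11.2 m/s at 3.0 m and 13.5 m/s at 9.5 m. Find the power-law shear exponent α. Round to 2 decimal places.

α ≈ 0.16

Power law: V₂/V₁ = (z₂/z₁)^α ⇒ α = ln(V₂/V₁) / ln(z₂/z₁)
α = ln(13.5/11.2) / ln(9.5/3.0) = ln(1.2054) / ln(3.1667)
  = 0.18678 / 1.15268 = 0.16204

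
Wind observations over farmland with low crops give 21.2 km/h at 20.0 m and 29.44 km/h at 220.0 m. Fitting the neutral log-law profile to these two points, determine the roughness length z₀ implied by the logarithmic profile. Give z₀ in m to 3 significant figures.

Log law: V(z) ∝ ln(z/z₀). With r = V₁/V₂ = 21.2/29.44 = 0.72011,
r · ln(z₂/z₀) = ln(z₁/z₀) ⇒ ln z₀ = (ln z₁ − r·ln z₂)/(1 − r)
ln z₀ = (2.99573 − 0.72011×5.39363) / 0.27989 = -3.1736
z₀ = exp(-3.1736) = 0.04185 m

z₀ ≈ 0.0419 m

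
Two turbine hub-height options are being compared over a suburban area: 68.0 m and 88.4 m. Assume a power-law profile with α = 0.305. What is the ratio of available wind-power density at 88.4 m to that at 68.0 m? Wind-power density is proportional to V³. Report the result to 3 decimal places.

Speed ratio: V_B/V_A = (z_B/z_A)^α = (88.4/68.0)^0.305 = (1.3000)^0.305 = 1.08331
Power-density ratio: P_B/P_A = (V_B/V_A)³ = (1.08331)³ = 1.27133

1.271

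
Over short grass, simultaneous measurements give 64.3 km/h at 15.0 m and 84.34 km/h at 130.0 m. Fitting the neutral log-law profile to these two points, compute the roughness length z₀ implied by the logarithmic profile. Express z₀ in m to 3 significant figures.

Log law: V(z) ∝ ln(z/z₀). With r = V₁/V₂ = 64.3/84.34 = 0.76239,
r · ln(z₂/z₀) = ln(z₁/z₀) ⇒ ln z₀ = (ln z₁ − r·ln z₂)/(1 − r)
ln z₀ = (2.70805 − 0.76239×4.86753) / 0.23761 = -4.2208
z₀ = exp(-4.2208) = 0.01469 m

z₀ ≈ 0.0147 m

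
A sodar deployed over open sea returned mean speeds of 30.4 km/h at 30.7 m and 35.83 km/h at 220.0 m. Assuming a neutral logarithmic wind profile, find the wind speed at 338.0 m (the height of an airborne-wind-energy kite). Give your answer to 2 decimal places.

37.01 km/h

Log law: V ∝ ln(z/z₀). From the pair, with r = V₁/V₂ = 0.84845,
ln z₀ = (ln z₁ − r·ln z₂)/(1 − r) = (3.4243 − 0.84845×5.3936)/0.15155 = -7.6013 → z₀ = 0.0004998 m
V₃ = V₁ · ln(z₃/z₀)/ln(z₁/z₀) = 30.4 × 13.4243/11.0255 = 37.0140 km/h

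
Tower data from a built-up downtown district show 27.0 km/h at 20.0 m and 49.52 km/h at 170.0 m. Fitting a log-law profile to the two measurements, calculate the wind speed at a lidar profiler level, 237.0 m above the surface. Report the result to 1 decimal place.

53.0 km/h

Log law: V ∝ ln(z/z₀). From the pair, with r = V₁/V₂ = 0.54523,
ln z₀ = (ln z₁ − r·ln z₂)/(1 − r) = (2.9957 − 0.54523×5.1358)/0.45477 = 0.4299 → z₀ = 1.537 m
V₃ = V₁ · ln(z₃/z₀)/ln(z₁/z₀) = 27.0 × 5.0381/2.5658 = 53.0164 km/h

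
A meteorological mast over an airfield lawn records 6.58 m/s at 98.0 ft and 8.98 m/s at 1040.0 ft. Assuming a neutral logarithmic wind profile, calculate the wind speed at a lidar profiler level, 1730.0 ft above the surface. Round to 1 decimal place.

Log law: V ∝ ln(z/z₀). From the pair, with r = V₁/V₂ = 0.73274,
ln z₀ = (ln z₁ − r·ln z₂)/(1 − r) = (4.5850 − 0.73274×6.9470)/0.26726 = -1.8909 → z₀ = 0.1509 ft
V₃ = V₁ · ln(z₃/z₀)/ln(z₁/z₀) = 6.58 × 9.3467/6.4758 = 9.4971 m/s

9.5 m/s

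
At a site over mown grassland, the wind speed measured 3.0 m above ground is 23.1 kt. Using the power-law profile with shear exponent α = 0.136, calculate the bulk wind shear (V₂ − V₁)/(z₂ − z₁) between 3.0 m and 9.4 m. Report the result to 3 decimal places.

0.607 kt/m

Power law: V₂ = V₁ · (z₂/z₁)^α = 23.1 × (3.1333)^0.136 = 26.9817 kt
ΔV/Δz = (26.9817 − 23.1)/(9.4 − 3.0) = 3.8817/6.4000 = 0.60651 kt/m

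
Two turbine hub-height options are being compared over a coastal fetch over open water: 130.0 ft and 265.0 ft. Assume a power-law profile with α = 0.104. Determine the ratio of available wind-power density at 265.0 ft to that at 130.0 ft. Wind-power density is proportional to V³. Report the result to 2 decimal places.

Speed ratio: V_B/V_A = (z_B/z_A)^α = (265.0/130.0)^0.104 = (2.0385)^0.104 = 1.07688
Power-density ratio: P_B/P_A = (V_B/V_A)³ = (1.07688)³ = 1.24883

1.25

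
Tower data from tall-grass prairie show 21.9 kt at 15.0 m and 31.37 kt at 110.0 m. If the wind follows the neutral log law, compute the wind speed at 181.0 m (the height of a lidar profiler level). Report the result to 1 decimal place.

33.7 kt

Log law: V ∝ ln(z/z₀). From the pair, with r = V₁/V₂ = 0.69812,
ln z₀ = (ln z₁ − r·ln z₂)/(1 − r) = (2.7081 − 0.69812×4.7005)/0.30188 = -1.8996 → z₀ = 0.1496 m
V₃ = V₁ · ln(z₃/z₀)/ln(z₁/z₀) = 21.9 × 7.0981/4.6076 = 33.7371 kt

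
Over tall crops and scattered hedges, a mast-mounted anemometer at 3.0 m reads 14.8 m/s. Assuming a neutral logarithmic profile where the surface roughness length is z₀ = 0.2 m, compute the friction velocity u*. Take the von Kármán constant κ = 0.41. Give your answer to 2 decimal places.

u* ≈ 2.24 m/s

Log law: V(z) = (u*/κ) · ln(z/z₀) ⇒ u* = κ · V / ln(z/z₀)
u* = 0.41 × 14.8 / ln(3.0/0.2) = 0.41 × 14.8 / 2.7081
   = 6.0680 / 2.7081 = 2.2407 m/s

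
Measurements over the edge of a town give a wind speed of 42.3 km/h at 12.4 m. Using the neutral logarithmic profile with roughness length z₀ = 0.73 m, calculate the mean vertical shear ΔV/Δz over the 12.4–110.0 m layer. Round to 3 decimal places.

Log law: V₂ = V₁ · ln(z₂/z₀)/ln(z₁/z₀) = 42.3 × 5.0152/2.8324 = 74.8983 km/h
ΔV/Δz = (74.8983 − 42.3)/(110.0 − 12.4) = 32.5983/97.6000 = 0.33400 km/h/m

0.334 km/h/m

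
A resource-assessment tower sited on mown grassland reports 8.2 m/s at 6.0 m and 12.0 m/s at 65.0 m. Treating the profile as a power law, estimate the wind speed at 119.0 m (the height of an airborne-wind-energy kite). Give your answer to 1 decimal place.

First find α: α = ln(V₂/V₁)/ln(z₂/z₁) = ln(12.0/8.2)/ln(65.0/6.0) = 0.38077/2.38263 = 0.1598
Extrapolate from 65.0 m to 119.0 m: V₃ = 12.0 × (119.0/65.0)^0.1598 = 12.0 × 1.1015 = 13.2176 m/s

13.2 m/s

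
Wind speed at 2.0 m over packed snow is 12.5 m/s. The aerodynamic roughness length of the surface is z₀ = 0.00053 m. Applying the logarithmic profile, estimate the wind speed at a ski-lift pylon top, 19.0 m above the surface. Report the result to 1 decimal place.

15.9 m/s

Log law: V(z) ∝ ln(z/z₀), so V₂/V₁ = ln(z₂/z₀) / ln(z₁/z₀).
ln(19.0/0.00053) = 10.4871, ln(2.0/0.00053) = 8.2358
V₂ = 12.5 × 10.4871/8.2358 = 12.5 × 1.2734 = 15.9169 m/s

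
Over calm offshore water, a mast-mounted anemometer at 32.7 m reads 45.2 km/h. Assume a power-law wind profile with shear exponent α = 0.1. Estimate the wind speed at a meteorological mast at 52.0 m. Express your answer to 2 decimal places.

47.35 km/h

Power-law profile: V₂ = V₁ · (z₂/z₁)^α
V₂ = 45.2 × (52.0/32.7)^0.1 = 45.2 × (1.5902)^0.1
    = 45.2 × 1.0475 = 47.3461 km/h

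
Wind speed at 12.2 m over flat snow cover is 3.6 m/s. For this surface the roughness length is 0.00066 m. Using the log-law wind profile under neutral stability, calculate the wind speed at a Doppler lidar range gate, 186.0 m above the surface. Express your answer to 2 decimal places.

4.60 m/s

Log law: V(z) ∝ ln(z/z₀), so V₂/V₁ = ln(z₂/z₀) / ln(z₁/z₀).
ln(186.0/0.00066) = 12.5490, ln(12.2/0.00066) = 9.8247
V₂ = 3.6 × 12.5490/9.8247 = 3.6 × 1.2773 = 4.5983 m/s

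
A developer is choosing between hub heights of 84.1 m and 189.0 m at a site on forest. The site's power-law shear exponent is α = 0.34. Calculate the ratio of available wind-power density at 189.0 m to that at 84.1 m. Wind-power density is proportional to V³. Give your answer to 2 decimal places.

2.28

Speed ratio: V_B/V_A = (z_B/z_A)^α = (189.0/84.1)^0.34 = (2.2473)^0.34 = 1.31694
Power-density ratio: P_B/P_A = (V_B/V_A)³ = (1.31694)³ = 2.28402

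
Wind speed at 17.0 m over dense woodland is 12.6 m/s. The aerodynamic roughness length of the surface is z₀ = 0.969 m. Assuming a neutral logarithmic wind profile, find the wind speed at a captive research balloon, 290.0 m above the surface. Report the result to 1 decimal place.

Log law: V(z) ∝ ln(z/z₀), so V₂/V₁ = ln(z₂/z₀) / ln(z₁/z₀).
ln(290.0/0.969) = 5.7014, ln(17.0/0.969) = 2.8647
V₂ = 12.6 × 5.7014/2.8647 = 12.6 × 1.9902 = 25.0767 m/s

25.1 m/s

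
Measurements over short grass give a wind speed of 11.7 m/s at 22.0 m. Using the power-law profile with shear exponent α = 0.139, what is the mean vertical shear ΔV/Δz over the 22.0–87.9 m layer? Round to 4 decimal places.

Power law: V₂ = V₁ · (z₂/z₁)^α = 11.7 × (3.9955)^0.139 = 14.1842 m/s
ΔV/Δz = (14.1842 − 11.7)/(87.9 − 22.0) = 2.4842/65.9000 = 0.03770 m/s/m

0.0377 m/s/m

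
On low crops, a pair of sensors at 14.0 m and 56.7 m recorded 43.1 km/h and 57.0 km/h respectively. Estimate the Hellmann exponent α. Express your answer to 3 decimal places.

α ≈ 0.200

Power law: V₂/V₁ = (z₂/z₁)^α ⇒ α = ln(V₂/V₁) / ln(z₂/z₁)
α = ln(57.0/43.1) / ln(56.7/14.0) = ln(1.3225) / ln(4.0500)
  = 0.27953 / 1.39872 = 0.19985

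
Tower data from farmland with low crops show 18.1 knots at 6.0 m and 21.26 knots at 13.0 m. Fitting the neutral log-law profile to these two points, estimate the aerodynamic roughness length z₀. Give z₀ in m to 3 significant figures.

Log law: V(z) ∝ ln(z/z₀). With r = V₁/V₂ = 18.1/21.26 = 0.85136,
r · ln(z₂/z₀) = ln(z₁/z₀) ⇒ ln z₀ = (ln z₁ − r·ln z₂)/(1 − r)
ln z₀ = (1.79176 − 0.85136×2.56495) / 0.14864 = -2.6370
z₀ = exp(-2.6370) = 0.07158 m

z₀ ≈ 0.0716 m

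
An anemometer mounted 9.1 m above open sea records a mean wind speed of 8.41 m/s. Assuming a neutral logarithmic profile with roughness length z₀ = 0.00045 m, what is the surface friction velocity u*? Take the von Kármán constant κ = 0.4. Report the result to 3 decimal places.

Log law: V(z) = (u*/κ) · ln(z/z₀) ⇒ u* = κ · V / ln(z/z₀)
u* = 0.4 × 8.41 / ln(9.1/0.00045) = 0.4 × 8.41 / 9.9145
   = 3.3640 / 9.9145 = 0.3393 m/s

u* ≈ 0.339 m/s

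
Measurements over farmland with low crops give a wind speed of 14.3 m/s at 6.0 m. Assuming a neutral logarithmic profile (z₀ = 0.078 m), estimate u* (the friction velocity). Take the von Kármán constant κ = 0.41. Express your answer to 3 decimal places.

u* ≈ 1.350 m/s

Log law: V(z) = (u*/κ) · ln(z/z₀) ⇒ u* = κ · V / ln(z/z₀)
u* = 0.41 × 14.3 / ln(6.0/0.078) = 0.41 × 14.3 / 4.3428
   = 5.8630 / 4.3428 = 1.3500 m/s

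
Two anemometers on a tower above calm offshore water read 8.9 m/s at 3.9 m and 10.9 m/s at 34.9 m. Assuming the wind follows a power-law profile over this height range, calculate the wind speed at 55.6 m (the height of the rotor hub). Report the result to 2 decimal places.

First find α: α = ln(V₂/V₁)/ln(z₂/z₁) = ln(10.9/8.9)/ln(34.9/3.9) = 0.20271/2.19151 = 0.0925
Extrapolate from 34.9 m to 55.6 m: V₃ = 10.9 × (55.6/34.9)^0.0925 = 10.9 × 1.0440 = 11.3798 m/s

11.38 m/s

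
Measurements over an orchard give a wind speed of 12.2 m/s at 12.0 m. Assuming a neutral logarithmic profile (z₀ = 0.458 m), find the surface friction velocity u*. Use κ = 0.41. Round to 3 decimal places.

Log law: V(z) = (u*/κ) · ln(z/z₀) ⇒ u* = κ · V / ln(z/z₀)
u* = 0.41 × 12.2 / ln(12.0/0.458) = 0.41 × 12.2 / 3.2658
   = 5.0020 / 3.2658 = 1.5316 m/s

u* ≈ 1.532 m/s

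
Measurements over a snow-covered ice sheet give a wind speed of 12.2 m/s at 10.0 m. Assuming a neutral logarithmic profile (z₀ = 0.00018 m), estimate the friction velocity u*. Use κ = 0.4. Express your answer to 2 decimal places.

u* ≈ 0.45 m/s

Log law: V(z) = (u*/κ) · ln(z/z₀) ⇒ u* = κ · V / ln(z/z₀)
u* = 0.4 × 12.2 / ln(10.0/0.00018) = 0.4 × 12.2 / 10.9251
   = 4.8800 / 10.9251 = 0.4467 m/s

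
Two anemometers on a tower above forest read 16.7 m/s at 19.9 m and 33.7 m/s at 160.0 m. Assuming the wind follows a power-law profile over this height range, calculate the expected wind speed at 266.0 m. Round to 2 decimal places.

39.99 m/s

First find α: α = ln(V₂/V₁)/ln(z₂/z₁) = ln(33.7/16.7)/ln(160.0/19.9) = 0.70209/2.08445 = 0.3368
Extrapolate from 160.0 m to 266.0 m: V₃ = 33.7 × (266.0/160.0)^0.3368 = 33.7 × 1.1867 = 39.9933 m/s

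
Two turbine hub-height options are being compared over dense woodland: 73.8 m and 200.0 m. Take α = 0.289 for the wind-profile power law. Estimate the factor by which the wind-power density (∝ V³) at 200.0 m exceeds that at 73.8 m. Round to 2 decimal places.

2.37

Speed ratio: V_B/V_A = (z_B/z_A)^α = (200.0/73.8)^0.289 = (2.7100)^0.289 = 1.33392
Power-density ratio: P_B/P_A = (V_B/V_A)³ = (1.33392)³ = 2.37349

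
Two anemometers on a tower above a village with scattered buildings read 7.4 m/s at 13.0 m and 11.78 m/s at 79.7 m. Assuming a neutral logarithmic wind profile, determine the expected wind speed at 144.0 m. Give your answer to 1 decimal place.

13.2 m/s

Log law: V ∝ ln(z/z₀). From the pair, with r = V₁/V₂ = 0.62818,
ln z₀ = (ln z₁ − r·ln z₂)/(1 − r) = (2.5649 − 0.62818×4.3783)/0.37182 = -0.4987 → z₀ = 0.6073 m
V₃ = V₁ · ln(z₃/z₀)/ln(z₁/z₀) = 7.4 × 5.4685/3.0636 = 13.2088 m/s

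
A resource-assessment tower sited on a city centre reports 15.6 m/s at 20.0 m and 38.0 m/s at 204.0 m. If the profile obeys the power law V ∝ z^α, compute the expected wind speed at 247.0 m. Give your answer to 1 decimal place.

First find α: α = ln(V₂/V₁)/ln(z₂/z₁) = ln(38.0/15.6)/ln(204.0/20.0) = 0.89032/2.32239 = 0.3834
Extrapolate from 204.0 m to 247.0 m: V₃ = 38.0 × (247.0/204.0)^0.3834 = 38.0 × 1.0761 = 40.8910 m/s

40.9 m/s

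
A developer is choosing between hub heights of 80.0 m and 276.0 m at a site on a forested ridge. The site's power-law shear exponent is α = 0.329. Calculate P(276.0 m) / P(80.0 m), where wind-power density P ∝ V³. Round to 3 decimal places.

3.395

Speed ratio: V_B/V_A = (z_B/z_A)^α = (276.0/80.0)^0.329 = (3.4500)^0.329 = 1.50294
Power-density ratio: P_B/P_A = (V_B/V_A)³ = (1.50294)³ = 3.39490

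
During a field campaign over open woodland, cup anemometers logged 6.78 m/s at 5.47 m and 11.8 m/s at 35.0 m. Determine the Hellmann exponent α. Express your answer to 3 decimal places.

Power law: V₂/V₁ = (z₂/z₁)^α ⇒ α = ln(V₂/V₁) / ln(z₂/z₁)
α = ln(11.8/6.78) / ln(35.0/5.47) = ln(1.7404) / ln(6.3985)
  = 0.55412 / 1.85607 = 0.29855

α ≈ 0.299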